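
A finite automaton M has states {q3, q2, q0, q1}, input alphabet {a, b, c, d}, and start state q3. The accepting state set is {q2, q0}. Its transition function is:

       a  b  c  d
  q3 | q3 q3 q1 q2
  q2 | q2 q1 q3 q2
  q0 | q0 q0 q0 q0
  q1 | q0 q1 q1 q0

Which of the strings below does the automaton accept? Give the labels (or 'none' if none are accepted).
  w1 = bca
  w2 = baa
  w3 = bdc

w1

w1: Trace: q3 -b-> q3 -c-> q1 -a-> q0  → end q0, accepted
w2: Trace: q3 -b-> q3 -a-> q3 -a-> q3  → end q3, rejected
w3: Trace: q3 -b-> q3 -d-> q2 -c-> q3  → end q3, rejected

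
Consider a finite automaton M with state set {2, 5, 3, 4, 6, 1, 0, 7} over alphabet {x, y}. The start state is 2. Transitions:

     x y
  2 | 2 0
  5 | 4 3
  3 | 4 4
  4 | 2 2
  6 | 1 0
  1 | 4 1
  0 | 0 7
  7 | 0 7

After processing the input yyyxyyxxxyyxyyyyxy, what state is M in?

7

start at 2
read 'y': 2 → 0
read 'y': 0 → 7
read 'y': 7 → 7
read 'x': 7 → 0
read 'y': 0 → 7
read 'y': 7 → 7
read 'x': 7 → 0
read 'x': 0 → 0
read 'x': 0 → 0
read 'y': 0 → 7
read 'y': 7 → 7
read 'x': 7 → 0
read 'y': 0 → 7
read 'y': 7 → 7
read 'y': 7 → 7
read 'y': 7 → 7
read 'x': 7 → 0
read 'y': 0 → 7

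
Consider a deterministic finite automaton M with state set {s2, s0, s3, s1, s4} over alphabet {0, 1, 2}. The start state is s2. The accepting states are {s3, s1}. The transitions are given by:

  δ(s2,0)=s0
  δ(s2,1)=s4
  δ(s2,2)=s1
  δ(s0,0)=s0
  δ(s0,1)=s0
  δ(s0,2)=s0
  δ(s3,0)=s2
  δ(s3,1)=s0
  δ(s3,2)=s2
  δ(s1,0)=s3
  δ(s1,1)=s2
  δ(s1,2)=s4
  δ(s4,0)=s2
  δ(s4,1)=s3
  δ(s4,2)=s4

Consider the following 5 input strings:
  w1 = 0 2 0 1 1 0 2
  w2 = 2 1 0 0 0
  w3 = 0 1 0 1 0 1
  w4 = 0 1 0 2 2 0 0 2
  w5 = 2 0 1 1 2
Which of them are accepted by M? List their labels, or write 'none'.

none

w1: s2 → s0 → s0 → s0 → s0 → s0 → s0 → s0  → end s0, rejected
w2: s2 → s1 → s2 → s0 → s0 → s0  → end s0, rejected
w3: s2 → s0 → s0 → s0 → s0 → s0 → s0  → end s0, rejected
w4: s2 → s0 → s0 → s0 → s0 → s0 → s0 → s0 → s0  → end s0, rejected
w5: s2 → s1 → s3 → s0 → s0 → s0  → end s0, rejected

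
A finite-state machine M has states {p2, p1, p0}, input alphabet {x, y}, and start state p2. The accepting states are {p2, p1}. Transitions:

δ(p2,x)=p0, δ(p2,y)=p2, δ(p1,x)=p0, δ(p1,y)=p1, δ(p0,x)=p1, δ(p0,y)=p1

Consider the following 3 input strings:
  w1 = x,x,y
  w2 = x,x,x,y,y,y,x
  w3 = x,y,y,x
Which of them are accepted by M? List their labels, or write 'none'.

w1

w1: Trace: p2 -x-> p0 -x-> p1 -y-> p1  → end p1, accepted
w2: Trace: p2 -x-> p0 -x-> p1 -x-> p0 -y-> p1 -y-> p1 -y-> p1 -x-> p0  → end p0, rejected
w3: Trace: p2 -x-> p0 -y-> p1 -y-> p1 -x-> p0  → end p0, rejected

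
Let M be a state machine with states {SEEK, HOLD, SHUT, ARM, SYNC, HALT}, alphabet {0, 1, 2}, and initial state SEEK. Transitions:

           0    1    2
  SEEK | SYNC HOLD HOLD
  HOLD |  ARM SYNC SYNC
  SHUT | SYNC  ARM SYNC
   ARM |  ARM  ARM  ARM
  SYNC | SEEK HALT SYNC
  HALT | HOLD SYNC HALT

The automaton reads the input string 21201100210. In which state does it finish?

HOLD

SEEK → HOLD → SYNC → SYNC → SEEK → HOLD → SYNC → SEEK → SYNC → SYNC → HALT → HOLD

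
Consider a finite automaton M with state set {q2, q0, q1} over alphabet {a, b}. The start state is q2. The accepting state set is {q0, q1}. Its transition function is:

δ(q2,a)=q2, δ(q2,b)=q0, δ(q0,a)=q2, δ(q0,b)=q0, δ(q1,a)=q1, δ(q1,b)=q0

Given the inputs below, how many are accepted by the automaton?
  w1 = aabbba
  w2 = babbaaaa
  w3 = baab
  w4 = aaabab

2

w1: q2 → q2 → q2 → q0 → q0 → q0 → q2  → end q2, rejected
w2: q2 → q0 → q2 → q0 → q0 → q2 → q2 → q2 → q2  → end q2, rejected
w3: q2 → q0 → q2 → q2 → q0  → end q0, accepted
w4: q2 → q2 → q2 → q2 → q0 → q2 → q0  → end q0, accepted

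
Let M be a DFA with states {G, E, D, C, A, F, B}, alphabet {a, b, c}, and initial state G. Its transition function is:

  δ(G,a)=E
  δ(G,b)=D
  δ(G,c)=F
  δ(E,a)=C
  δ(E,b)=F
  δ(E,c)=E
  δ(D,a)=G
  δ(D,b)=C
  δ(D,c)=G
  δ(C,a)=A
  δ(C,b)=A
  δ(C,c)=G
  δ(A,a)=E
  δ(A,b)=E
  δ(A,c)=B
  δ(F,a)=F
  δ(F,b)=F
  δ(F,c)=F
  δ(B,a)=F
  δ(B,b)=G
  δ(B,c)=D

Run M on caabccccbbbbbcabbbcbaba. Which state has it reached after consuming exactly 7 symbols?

F

Trace: G -c-> F -a-> F -a-> F -b-> F -c-> F -c-> F -c-> F
After 7 symbols: F.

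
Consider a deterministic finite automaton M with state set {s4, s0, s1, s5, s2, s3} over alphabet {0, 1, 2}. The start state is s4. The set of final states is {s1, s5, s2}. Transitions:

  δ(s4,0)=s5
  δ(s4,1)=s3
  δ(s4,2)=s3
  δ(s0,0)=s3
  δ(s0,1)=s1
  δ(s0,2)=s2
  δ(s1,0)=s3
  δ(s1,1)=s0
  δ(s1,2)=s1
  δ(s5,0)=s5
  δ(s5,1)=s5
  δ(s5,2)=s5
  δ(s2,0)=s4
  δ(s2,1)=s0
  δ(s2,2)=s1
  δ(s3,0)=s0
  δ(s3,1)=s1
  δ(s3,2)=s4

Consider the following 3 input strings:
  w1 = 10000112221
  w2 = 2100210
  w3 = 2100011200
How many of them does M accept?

1

w1: Trace: s4 -1-> s3 -0-> s0 -0-> s3 -0-> s0 -0-> s3 -1-> s1 -1-> s0 -2-> s2 -2-> s1 -2-> s1 -1-> s0  → end s0, rejected
w2: Trace: s4 -2-> s3 -1-> s1 -0-> s3 -0-> s0 -2-> s2 -1-> s0 -0-> s3  → end s3, rejected
w3: Trace: s4 -2-> s3 -1-> s1 -0-> s3 -0-> s0 -0-> s3 -1-> s1 -1-> s0 -2-> s2 -0-> s4 -0-> s5  → end s5, accepted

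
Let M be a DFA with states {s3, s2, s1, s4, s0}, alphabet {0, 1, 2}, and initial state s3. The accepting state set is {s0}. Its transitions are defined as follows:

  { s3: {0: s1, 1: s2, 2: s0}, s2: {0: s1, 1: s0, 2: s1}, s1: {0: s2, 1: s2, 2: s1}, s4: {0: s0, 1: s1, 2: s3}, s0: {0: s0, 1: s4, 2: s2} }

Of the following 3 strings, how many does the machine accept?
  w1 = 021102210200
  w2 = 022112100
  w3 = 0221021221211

w1: Trace: s3 -0-> s1 -2-> s1 -1-> s2 -1-> s0 -0-> s0 -2-> s2 -2-> s1 -1-> s2 -0-> s1 -2-> s1 -0-> s2 -0-> s1  → end s1, rejected
w2: Trace: s3 -0-> s1 -2-> s1 -2-> s1 -1-> s2 -1-> s0 -2-> s2 -1-> s0 -0-> s0 -0-> s0  → end s0, accepted
w3: Trace: s3 -0-> s1 -2-> s1 -2-> s1 -1-> s2 -0-> s1 -2-> s1 -1-> s2 -2-> s1 -2-> s1 -1-> s2 -2-> s1 -1-> s2 -1-> s0  → end s0, accepted

2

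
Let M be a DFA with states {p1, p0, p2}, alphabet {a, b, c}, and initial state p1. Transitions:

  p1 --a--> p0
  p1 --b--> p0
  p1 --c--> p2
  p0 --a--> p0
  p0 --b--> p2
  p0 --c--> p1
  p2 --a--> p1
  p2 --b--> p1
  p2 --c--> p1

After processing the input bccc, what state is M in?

p1 → p0 → p1 → p2 → p1

p1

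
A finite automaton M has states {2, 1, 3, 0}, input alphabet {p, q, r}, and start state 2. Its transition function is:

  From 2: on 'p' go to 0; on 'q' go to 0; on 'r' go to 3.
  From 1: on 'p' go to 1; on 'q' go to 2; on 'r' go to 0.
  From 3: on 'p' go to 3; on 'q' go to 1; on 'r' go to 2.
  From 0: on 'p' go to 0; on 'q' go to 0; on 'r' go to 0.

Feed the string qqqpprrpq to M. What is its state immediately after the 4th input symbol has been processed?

Trace: 2 -q-> 0 -q-> 0 -q-> 0 -p-> 0
After 4 symbols: 0.

0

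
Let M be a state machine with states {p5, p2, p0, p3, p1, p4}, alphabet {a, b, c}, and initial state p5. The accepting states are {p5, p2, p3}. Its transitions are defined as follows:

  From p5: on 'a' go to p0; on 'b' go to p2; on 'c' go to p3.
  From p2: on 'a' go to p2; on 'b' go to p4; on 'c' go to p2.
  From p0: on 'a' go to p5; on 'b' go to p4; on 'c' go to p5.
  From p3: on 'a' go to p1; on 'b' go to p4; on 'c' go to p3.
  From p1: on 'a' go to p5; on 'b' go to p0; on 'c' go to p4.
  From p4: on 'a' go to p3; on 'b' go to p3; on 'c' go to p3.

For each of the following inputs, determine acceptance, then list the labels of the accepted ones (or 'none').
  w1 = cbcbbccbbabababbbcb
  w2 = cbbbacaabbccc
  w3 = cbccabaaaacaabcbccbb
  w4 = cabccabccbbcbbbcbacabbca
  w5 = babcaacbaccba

w1:
  start at p5
  read 'c': p5 → p3
  read 'b': p3 → p4
  read 'c': p4 → p3
  read 'b': p3 → p4
  read 'b': p4 → p3
  read 'c': p3 → p3
  read 'c': p3 → p3
  read 'b': p3 → p4
  read 'b': p4 → p3
  read 'a': p3 → p1
  read 'b': p1 → p0
  read 'a': p0 → p5
  read 'b': p5 → p2
  read 'a': p2 → p2
  read 'b': p2 → p4
  read 'b': p4 → p3
  read 'b': p3 → p4
  read 'c': p4 → p3
  read 'b': p3 → p4
  end p4, rejected
w2:
  start at p5
  read 'c': p5 → p3
  read 'b': p3 → p4
  read 'b': p4 → p3
  read 'b': p3 → p4
  read 'a': p4 → p3
  read 'c': p3 → p3
  read 'a': p3 → p1
  read 'a': p1 → p5
  read 'b': p5 → p2
  read 'b': p2 → p4
  read 'c': p4 → p3
  read 'c': p3 → p3
  read 'c': p3 → p3
  end p3, accepted
w3:
  start at p5
  read 'c': p5 → p3
  read 'b': p3 → p4
  read 'c': p4 → p3
  read 'c': p3 → p3
  read 'a': p3 → p1
  read 'b': p1 → p0
  read 'a': p0 → p5
  read 'a': p5 → p0
  read 'a': p0 → p5
  read 'a': p5 → p0
  read 'c': p0 → p5
  read 'a': p5 → p0
  read 'a': p0 → p5
  read 'b': p5 → p2
  read 'c': p2 → p2
  read 'b': p2 → p4
  read 'c': p4 → p3
  read 'c': p3 → p3
  read 'b': p3 → p4
  read 'b': p4 → p3
  end p3, accepted
w4:
  start at p5
  read 'c': p5 → p3
  read 'a': p3 → p1
  read 'b': p1 → p0
  read 'c': p0 → p5
  read 'c': p5 → p3
  read 'a': p3 → p1
  read 'b': p1 → p0
  read 'c': p0 → p5
  read 'c': p5 → p3
  read 'b': p3 → p4
  read 'b': p4 → p3
  read 'c': p3 → p3
  read 'b': p3 → p4
  read 'b': p4 → p3
  read 'b': p3 → p4
  read 'c': p4 → p3
  read 'b': p3 → p4
  read 'a': p4 → p3
  read 'c': p3 → p3
  read 'a': p3 → p1
  read 'b': p1 → p0
  read 'b': p0 → p4
  read 'c': p4 → p3
  read 'a': p3 → p1
  end p1, rejected
w5:
  start at p5
  read 'b': p5 → p2
  read 'a': p2 → p2
  read 'b': p2 → p4
  read 'c': p4 → p3
  read 'a': p3 → p1
  read 'a': p1 → p5
  read 'c': p5 → p3
  read 'b': p3 → p4
  read 'a': p4 → p3
  read 'c': p3 → p3
  read 'c': p3 → p3
  read 'b': p3 → p4
  read 'a': p4 → p3
  end p3, accepted

w2, w3, w5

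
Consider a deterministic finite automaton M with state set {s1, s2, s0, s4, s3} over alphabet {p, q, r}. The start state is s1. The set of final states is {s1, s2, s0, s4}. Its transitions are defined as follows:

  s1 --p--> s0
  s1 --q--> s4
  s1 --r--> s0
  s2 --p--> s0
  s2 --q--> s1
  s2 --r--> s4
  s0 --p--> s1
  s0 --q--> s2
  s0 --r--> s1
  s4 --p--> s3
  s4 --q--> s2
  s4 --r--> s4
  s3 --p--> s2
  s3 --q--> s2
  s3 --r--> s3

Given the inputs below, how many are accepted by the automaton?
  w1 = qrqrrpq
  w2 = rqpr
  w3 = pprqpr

w1:
  start at s1
  read 'q': s1 → s4
  read 'r': s4 → s4
  read 'q': s4 → s2
  read 'r': s2 → s4
  read 'r': s4 → s4
  read 'p': s4 → s3
  read 'q': s3 → s2
  end s2, accepted
w2:
  start at s1
  read 'r': s1 → s0
  read 'q': s0 → s2
  read 'p': s2 → s0
  read 'r': s0 → s1
  end s1, accepted
w3:
  start at s1
  read 'p': s1 → s0
  read 'p': s0 → s1
  read 'r': s1 → s0
  read 'q': s0 → s2
  read 'p': s2 → s0
  read 'r': s0 → s1
  end s1, accepted

3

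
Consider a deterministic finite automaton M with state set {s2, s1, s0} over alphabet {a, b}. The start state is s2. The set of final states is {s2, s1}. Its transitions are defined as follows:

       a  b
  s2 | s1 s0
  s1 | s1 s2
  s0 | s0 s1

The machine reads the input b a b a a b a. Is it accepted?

start at s2
read 'b': s2 → s0
read 'a': s0 → s0
read 'b': s0 → s1
read 'a': s1 → s1
read 'a': s1 → s1
read 'b': s1 → s2
read 'a': s2 → s1
End state s1 is accepting.

Yes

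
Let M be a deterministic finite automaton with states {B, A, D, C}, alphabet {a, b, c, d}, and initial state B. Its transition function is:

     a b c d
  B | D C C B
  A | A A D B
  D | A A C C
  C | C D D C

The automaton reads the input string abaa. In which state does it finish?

A

B → D → A → A → A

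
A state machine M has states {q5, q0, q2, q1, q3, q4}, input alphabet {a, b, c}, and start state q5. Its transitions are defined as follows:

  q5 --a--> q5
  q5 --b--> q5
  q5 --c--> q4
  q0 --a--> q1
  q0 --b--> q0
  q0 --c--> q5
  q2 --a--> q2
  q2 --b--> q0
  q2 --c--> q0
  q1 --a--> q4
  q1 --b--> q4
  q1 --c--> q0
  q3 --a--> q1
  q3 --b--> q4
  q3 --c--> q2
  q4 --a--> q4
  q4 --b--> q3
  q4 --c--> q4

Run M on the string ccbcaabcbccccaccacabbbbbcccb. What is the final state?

Trace: q5 -c-> q4 -c-> q4 -b-> q3 -c-> q2 -a-> q2 -a-> q2 -b-> q0 -c-> q5 -b-> q5 -c-> q4 -c-> q4 -c-> q4 -c-> q4 -a-> q4 -c-> q4 -c-> q4 -a-> q4 -c-> q4 -a-> q4 -b-> q3 -b-> q4 -b-> q3 -b-> q4 -b-> q3 -c-> q2 -c-> q0 -c-> q5 -b-> q5

q5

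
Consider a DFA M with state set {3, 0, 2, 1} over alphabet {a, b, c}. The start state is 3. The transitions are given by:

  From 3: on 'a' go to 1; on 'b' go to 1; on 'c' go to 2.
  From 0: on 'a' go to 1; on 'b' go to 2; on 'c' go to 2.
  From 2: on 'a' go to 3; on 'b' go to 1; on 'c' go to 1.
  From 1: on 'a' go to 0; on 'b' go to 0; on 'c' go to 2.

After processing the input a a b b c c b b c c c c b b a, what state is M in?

1

Trace: 3 -a-> 1 -a-> 0 -b-> 2 -b-> 1 -c-> 2 -c-> 1 -b-> 0 -b-> 2 -c-> 1 -c-> 2 -c-> 1 -c-> 2 -b-> 1 -b-> 0 -a-> 1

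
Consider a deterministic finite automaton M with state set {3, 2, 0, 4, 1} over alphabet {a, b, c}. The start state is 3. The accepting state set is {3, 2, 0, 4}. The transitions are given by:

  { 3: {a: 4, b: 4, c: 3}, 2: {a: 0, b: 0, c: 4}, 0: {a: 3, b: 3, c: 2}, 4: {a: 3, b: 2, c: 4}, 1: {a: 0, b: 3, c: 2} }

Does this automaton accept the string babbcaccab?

Trace: 3 -b-> 4 -a-> 3 -b-> 4 -b-> 2 -c-> 4 -a-> 3 -c-> 3 -c-> 3 -a-> 4 -b-> 2
End state 2 is accepting.

Yes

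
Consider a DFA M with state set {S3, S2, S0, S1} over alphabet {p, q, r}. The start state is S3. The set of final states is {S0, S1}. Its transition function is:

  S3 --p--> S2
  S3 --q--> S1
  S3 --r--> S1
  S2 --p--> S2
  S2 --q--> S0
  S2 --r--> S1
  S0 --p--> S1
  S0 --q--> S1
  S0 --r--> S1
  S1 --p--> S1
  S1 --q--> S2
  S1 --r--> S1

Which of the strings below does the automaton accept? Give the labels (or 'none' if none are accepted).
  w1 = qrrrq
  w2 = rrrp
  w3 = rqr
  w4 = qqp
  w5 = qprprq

w2, w3

w1:
  start at S3
  read 'q': S3 → S1
  read 'r': S1 → S1
  read 'r': S1 → S1
  read 'r': S1 → S1
  read 'q': S1 → S2
  end S2, rejected
w2:
  start at S3
  read 'r': S3 → S1
  read 'r': S1 → S1
  read 'r': S1 → S1
  read 'p': S1 → S1
  end S1, accepted
w3:
  start at S3
  read 'r': S3 → S1
  read 'q': S1 → S2
  read 'r': S2 → S1
  end S1, accepted
w4:
  start at S3
  read 'q': S3 → S1
  read 'q': S1 → S2
  read 'p': S2 → S2
  end S2, rejected
w5:
  start at S3
  read 'q': S3 → S1
  read 'p': S1 → S1
  read 'r': S1 → S1
  read 'p': S1 → S1
  read 'r': S1 → S1
  read 'q': S1 → S2
  end S2, rejected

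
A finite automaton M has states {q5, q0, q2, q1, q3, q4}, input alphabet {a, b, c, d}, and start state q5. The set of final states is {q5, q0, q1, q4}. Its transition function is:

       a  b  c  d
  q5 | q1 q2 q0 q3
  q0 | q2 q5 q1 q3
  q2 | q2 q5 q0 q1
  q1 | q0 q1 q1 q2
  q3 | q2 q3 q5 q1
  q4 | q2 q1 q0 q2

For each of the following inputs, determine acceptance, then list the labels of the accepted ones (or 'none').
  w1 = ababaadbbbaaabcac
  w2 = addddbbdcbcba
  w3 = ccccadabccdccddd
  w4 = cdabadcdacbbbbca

w1, w2

w1:
  start at q5
  read 'a': q5 → q1
  read 'b': q1 → q1
  read 'a': q1 → q0
  read 'b': q0 → q5
  read 'a': q5 → q1
  read 'a': q1 → q0
  read 'd': q0 → q3
  read 'b': q3 → q3
  read 'b': q3 → q3
  read 'b': q3 → q3
  read 'a': q3 → q2
  read 'a': q2 → q2
  read 'a': q2 → q2
  read 'b': q2 → q5
  read 'c': q5 → q0
  read 'a': q0 → q2
  read 'c': q2 → q0
  end q0, accepted
w2:
  start at q5
  read 'a': q5 → q1
  read 'd': q1 → q2
  read 'd': q2 → q1
  read 'd': q1 → q2
  read 'd': q2 → q1
  read 'b': q1 → q1
  read 'b': q1 → q1
  read 'd': q1 → q2
  read 'c': q2 → q0
  read 'b': q0 → q5
  read 'c': q5 → q0
  read 'b': q0 → q5
  read 'a': q5 → q1
  end q1, accepted
w3:
  start at q5
  read 'c': q5 → q0
  read 'c': q0 → q1
  read 'c': q1 → q1
  read 'c': q1 → q1
  read 'a': q1 → q0
  read 'd': q0 → q3
  read 'a': q3 → q2
  read 'b': q2 → q5
  read 'c': q5 → q0
  read 'c': q0 → q1
  read 'd': q1 → q2
  read 'c': q2 → q0
  read 'c': q0 → q1
  read 'd': q1 → q2
  read 'd': q2 → q1
  read 'd': q1 → q2
  end q2, rejected
w4:
  start at q5
  read 'c': q5 → q0
  read 'd': q0 → q3
  read 'a': q3 → q2
  read 'b': q2 → q5
  read 'a': q5 → q1
  read 'd': q1 → q2
  read 'c': q2 → q0
  read 'd': q0 → q3
  read 'a': q3 → q2
  read 'c': q2 → q0
  read 'b': q0 → q5
  read 'b': q5 → q2
  read 'b': q2 → q5
  read 'b': q5 → q2
  read 'c': q2 → q0
  read 'a': q0 → q2
  end q2, rejected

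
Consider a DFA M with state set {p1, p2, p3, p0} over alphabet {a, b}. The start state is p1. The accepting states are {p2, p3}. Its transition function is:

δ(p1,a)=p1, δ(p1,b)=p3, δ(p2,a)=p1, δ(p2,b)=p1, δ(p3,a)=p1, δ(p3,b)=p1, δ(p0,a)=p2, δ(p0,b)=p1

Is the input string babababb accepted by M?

Trace: p1 -b-> p3 -a-> p1 -b-> p3 -a-> p1 -b-> p3 -a-> p1 -b-> p3 -b-> p1
End state p1 is not accepting.

No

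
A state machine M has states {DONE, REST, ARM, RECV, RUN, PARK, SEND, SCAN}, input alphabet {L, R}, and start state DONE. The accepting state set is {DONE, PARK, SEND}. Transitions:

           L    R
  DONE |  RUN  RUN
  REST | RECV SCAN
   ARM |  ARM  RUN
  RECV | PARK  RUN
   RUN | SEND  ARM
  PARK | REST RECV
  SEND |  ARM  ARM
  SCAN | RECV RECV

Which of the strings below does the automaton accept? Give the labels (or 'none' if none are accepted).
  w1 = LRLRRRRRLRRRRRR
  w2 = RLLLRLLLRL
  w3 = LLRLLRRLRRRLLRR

w1:
  start at DONE
  read 'L': DONE → RUN
  read 'R': RUN → ARM
  read 'L': ARM → ARM
  read 'R': ARM → RUN
  read 'R': RUN → ARM
  read 'R': ARM → RUN
  read 'R': RUN → ARM
  read 'R': ARM → RUN
  read 'L': RUN → SEND
  read 'R': SEND → ARM
  read 'R': ARM → RUN
  read 'R': RUN → ARM
  read 'R': ARM → RUN
  read 'R': RUN → ARM
  read 'R': ARM → RUN
  end RUN, rejected
w2:
  start at DONE
  read 'R': DONE → RUN
  read 'L': RUN → SEND
  read 'L': SEND → ARM
  read 'L': ARM → ARM
  read 'R': ARM → RUN
  read 'L': RUN → SEND
  read 'L': SEND → ARM
  read 'L': ARM → ARM
  read 'R': ARM → RUN
  read 'L': RUN → SEND
  end SEND, accepted
w3:
  start at DONE
  read 'L': DONE → RUN
  read 'L': RUN → SEND
  read 'R': SEND → ARM
  read 'L': ARM → ARM
  read 'L': ARM → ARM
  read 'R': ARM → RUN
  read 'R': RUN → ARM
  read 'L': ARM → ARM
  read 'R': ARM → RUN
  read 'R': RUN → ARM
  read 'R': ARM → RUN
  read 'L': RUN → SEND
  read 'L': SEND → ARM
  read 'R': ARM → RUN
  read 'R': RUN → ARM
  end ARM, rejected

w2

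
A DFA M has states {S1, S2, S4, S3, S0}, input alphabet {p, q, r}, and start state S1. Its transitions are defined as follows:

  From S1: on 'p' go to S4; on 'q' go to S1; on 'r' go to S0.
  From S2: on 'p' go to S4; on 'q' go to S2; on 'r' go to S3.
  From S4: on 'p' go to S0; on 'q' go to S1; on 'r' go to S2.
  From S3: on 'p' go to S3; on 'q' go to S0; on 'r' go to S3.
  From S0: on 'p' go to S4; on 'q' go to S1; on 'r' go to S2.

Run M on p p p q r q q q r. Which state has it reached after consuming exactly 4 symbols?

Trace: S1 -p-> S4 -p-> S0 -p-> S4 -q-> S1
After 4 symbols: S1.

S1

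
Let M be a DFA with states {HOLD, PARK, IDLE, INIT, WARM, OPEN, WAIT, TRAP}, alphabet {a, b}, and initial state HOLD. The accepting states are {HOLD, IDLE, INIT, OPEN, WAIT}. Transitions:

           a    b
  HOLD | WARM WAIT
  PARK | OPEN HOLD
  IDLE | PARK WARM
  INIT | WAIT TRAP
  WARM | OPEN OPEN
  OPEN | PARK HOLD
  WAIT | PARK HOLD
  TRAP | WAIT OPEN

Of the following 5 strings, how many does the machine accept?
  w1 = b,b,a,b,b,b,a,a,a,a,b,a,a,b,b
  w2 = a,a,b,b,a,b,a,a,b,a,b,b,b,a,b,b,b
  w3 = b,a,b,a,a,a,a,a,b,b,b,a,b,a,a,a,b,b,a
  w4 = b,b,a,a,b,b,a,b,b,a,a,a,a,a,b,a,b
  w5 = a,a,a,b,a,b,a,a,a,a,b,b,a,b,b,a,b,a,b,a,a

w1: Trace: HOLD -b-> WAIT -b-> HOLD -a-> WARM -b-> OPEN -b-> HOLD -b-> WAIT -a-> PARK -a-> OPEN -a-> PARK -a-> OPEN -b-> HOLD -a-> WARM -a-> OPEN -b-> HOLD -b-> WAIT  → end WAIT, accepted
w2: Trace: HOLD -a-> WARM -a-> OPEN -b-> HOLD -b-> WAIT -a-> PARK -b-> HOLD -a-> WARM -a-> OPEN -b-> HOLD -a-> WARM -b-> OPEN -b-> HOLD -b-> WAIT -a-> PARK -b-> HOLD -b-> WAIT -b-> HOLD  → end HOLD, accepted
w3: Trace: HOLD -b-> WAIT -a-> PARK -b-> HOLD -a-> WARM -a-> OPEN -a-> PARK -a-> OPEN -a-> PARK -b-> HOLD -b-> WAIT -b-> HOLD -a-> WARM -b-> OPEN -a-> PARK -a-> OPEN -a-> PARK -b-> HOLD -b-> WAIT -a-> PARK  → end PARK, rejected
w4: Trace: HOLD -b-> WAIT -b-> HOLD -a-> WARM -a-> OPEN -b-> HOLD -b-> WAIT -a-> PARK -b-> HOLD -b-> WAIT -a-> PARK -a-> OPEN -a-> PARK -a-> OPEN -a-> PARK -b-> HOLD -a-> WARM -b-> OPEN  → end OPEN, accepted
w5: Trace: HOLD -a-> WARM -a-> OPEN -a-> PARK -b-> HOLD -a-> WARM -b-> OPEN -a-> PARK -a-> OPEN -a-> PARK -a-> OPEN -b-> HOLD -b-> WAIT -a-> PARK -b-> HOLD -b-> WAIT -a-> PARK -b-> HOLD -a-> WARM -b-> OPEN -a-> PARK -a-> OPEN  → end OPEN, accepted

4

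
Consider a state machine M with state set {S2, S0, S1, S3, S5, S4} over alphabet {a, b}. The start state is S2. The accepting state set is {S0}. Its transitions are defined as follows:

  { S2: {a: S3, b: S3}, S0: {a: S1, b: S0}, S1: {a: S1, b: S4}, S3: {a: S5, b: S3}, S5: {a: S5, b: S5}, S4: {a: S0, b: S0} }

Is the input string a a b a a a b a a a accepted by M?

Trace: S2 -a-> S3 -a-> S5 -b-> S5 -a-> S5 -a-> S5 -a-> S5 -b-> S5 -a-> S5 -a-> S5 -a-> S5
End state S5 is not accepting.

No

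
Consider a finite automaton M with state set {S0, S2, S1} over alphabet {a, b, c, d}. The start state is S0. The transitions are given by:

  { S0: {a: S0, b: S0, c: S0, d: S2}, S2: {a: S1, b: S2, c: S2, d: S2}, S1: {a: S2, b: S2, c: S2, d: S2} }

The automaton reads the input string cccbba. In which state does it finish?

S0

S0 → S0 → S0 → S0 → S0 → S0 → S0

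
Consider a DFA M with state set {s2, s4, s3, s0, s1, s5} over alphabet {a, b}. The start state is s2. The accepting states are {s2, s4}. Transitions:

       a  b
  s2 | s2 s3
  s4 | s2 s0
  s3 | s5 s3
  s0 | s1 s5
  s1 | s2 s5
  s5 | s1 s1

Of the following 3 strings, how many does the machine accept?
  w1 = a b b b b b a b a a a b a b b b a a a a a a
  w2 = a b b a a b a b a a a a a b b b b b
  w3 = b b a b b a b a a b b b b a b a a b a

1

w1: s2 → s2 → s3 → s3 → s3 → s3 → s3 → s5 → s1 → s2 → s2 → s2 → s3 → s5 → s1 → s5 → s1 → s2 → s2 → s2 → s2 → s2 → s2  → end s2, accepted
w2: s2 → s2 → s3 → s3 → s5 → s1 → s5 → s1 → s5 → s1 → s2 → s2 → s2 → s2 → s3 → s3 → s3 → s3 → s3  → end s3, rejected
w3: s2 → s3 → s3 → s5 → s1 → s5 → s1 → s5 → s1 → s2 → s3 → s3 → s3 → s3 → s5 → s1 → s2 → s2 → s3 → s5  → end s5, rejected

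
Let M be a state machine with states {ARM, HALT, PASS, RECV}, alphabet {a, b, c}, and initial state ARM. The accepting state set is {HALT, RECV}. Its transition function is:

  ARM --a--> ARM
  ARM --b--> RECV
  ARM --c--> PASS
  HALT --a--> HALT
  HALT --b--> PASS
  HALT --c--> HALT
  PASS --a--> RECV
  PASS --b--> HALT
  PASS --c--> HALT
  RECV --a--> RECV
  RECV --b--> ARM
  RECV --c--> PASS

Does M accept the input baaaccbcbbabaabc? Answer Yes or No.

start at ARM
read 'b': ARM → RECV
read 'a': RECV → RECV
read 'a': RECV → RECV
read 'a': RECV → RECV
read 'c': RECV → PASS
read 'c': PASS → HALT
read 'b': HALT → PASS
read 'c': PASS → HALT
read 'b': HALT → PASS
read 'b': PASS → HALT
read 'a': HALT → HALT
read 'b': HALT → PASS
read 'a': PASS → RECV
read 'a': RECV → RECV
read 'b': RECV → ARM
read 'c': ARM → PASS
End state PASS is not accepting.

No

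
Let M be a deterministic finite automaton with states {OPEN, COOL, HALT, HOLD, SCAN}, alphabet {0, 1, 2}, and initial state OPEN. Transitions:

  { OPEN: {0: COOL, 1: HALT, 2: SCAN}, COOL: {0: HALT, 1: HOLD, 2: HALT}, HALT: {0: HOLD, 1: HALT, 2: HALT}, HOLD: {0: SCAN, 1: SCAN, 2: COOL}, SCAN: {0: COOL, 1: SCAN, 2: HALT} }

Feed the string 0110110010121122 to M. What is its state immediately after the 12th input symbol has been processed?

OPEN → COOL → HOLD → SCAN → COOL → HOLD → SCAN → COOL → HALT → HALT → HOLD → SCAN → HALT
After 12 symbols: HALT.

HALT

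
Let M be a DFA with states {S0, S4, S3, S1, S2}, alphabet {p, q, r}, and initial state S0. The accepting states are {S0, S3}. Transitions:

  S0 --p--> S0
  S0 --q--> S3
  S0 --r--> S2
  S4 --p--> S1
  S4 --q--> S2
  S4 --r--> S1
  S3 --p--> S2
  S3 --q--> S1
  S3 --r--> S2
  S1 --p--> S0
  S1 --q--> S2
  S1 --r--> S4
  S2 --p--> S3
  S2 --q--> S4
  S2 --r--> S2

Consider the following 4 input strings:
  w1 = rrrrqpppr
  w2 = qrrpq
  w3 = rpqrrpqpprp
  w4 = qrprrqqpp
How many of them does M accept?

w1: S0 → S2 → S2 → S2 → S2 → S4 → S1 → S0 → S0 → S2  → end S2, rejected
w2: S0 → S3 → S2 → S2 → S3 → S1  → end S1, rejected
w3: S0 → S2 → S3 → S1 → S4 → S1 → S0 → S3 → S2 → S3 → S2 → S3  → end S3, accepted
w4: S0 → S3 → S2 → S3 → S2 → S2 → S4 → S2 → S3 → S2  → end S2, rejected

1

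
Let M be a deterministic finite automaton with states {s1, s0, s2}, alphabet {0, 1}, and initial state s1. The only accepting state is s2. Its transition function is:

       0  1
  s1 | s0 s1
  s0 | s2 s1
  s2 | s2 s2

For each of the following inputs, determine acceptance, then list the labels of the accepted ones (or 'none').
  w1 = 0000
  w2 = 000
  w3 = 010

w1, w2

w1: Trace: s1 -0-> s0 -0-> s2 -0-> s2 -0-> s2  → end s2, accepted
w2: Trace: s1 -0-> s0 -0-> s2 -0-> s2  → end s2, accepted
w3: Trace: s1 -0-> s0 -1-> s1 -0-> s0  → end s0, rejected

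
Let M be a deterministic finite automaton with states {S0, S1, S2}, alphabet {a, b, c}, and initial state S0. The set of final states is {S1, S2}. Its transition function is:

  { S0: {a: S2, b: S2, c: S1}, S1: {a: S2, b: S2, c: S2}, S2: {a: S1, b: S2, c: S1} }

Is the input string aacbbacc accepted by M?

start at S0
read 'a': S0 → S2
read 'a': S2 → S1
read 'c': S1 → S2
read 'b': S2 → S2
read 'b': S2 → S2
read 'a': S2 → S1
read 'c': S1 → S2
read 'c': S2 → S1
End state S1 is accepting.

Yes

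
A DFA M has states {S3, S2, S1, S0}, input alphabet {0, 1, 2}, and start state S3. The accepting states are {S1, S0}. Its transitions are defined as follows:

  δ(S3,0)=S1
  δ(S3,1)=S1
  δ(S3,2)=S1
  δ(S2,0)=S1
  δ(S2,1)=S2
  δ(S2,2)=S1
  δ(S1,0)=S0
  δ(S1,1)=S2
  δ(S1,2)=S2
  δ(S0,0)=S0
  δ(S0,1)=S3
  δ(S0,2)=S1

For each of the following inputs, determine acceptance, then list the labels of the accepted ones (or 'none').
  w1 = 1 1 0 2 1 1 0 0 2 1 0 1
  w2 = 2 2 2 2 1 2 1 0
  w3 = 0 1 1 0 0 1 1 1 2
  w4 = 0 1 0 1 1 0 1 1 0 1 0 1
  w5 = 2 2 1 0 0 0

w2, w3, w5

w1: S3 → S1 → S2 → S1 → S2 → S2 → S2 → S1 → S0 → S1 → S2 → S1 → S2  → end S2, rejected
w2: S3 → S1 → S2 → S1 → S2 → S2 → S1 → S2 → S1  → end S1, accepted
w3: S3 → S1 → S2 → S2 → S1 → S0 → S3 → S1 → S2 → S1  → end S1, accepted
w4: S3 → S1 → S2 → S1 → S2 → S2 → S1 → S2 → S2 → S1 → S2 → S1 → S2  → end S2, rejected
w5: S3 → S1 → S2 → S2 → S1 → S0 → S0  → end S0, accepted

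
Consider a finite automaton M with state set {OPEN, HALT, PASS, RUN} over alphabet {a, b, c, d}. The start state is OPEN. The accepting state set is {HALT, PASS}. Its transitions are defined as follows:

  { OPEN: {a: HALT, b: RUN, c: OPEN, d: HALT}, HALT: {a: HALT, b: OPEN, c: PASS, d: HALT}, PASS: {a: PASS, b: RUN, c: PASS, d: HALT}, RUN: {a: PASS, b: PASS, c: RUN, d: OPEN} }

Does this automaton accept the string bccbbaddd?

Yes

Trace: OPEN -b-> RUN -c-> RUN -c-> RUN -b-> PASS -b-> RUN -a-> PASS -d-> HALT -d-> HALT -d-> HALT
End state HALT is accepting.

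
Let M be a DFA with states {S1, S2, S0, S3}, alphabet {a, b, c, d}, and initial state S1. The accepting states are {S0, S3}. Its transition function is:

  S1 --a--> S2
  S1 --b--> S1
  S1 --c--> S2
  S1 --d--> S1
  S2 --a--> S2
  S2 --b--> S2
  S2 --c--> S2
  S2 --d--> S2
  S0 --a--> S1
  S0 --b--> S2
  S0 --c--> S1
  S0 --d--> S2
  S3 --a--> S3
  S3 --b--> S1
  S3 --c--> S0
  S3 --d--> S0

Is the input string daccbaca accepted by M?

S1 → S1 → S2 → S2 → S2 → S2 → S2 → S2 → S2
End state S2 is not accepting.

No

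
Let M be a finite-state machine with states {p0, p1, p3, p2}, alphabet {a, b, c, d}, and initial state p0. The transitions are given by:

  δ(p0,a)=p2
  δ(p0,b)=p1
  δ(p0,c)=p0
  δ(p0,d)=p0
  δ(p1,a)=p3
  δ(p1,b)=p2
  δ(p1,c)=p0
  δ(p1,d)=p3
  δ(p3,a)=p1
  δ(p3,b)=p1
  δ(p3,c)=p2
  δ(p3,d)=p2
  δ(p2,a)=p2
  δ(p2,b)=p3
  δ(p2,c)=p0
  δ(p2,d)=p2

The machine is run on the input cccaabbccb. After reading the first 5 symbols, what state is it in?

start at p0
read 'c': p0 → p0
read 'c': p0 → p0
read 'c': p0 → p0
read 'a': p0 → p2
read 'a': p2 → p2
After 5 symbols: p2.

p2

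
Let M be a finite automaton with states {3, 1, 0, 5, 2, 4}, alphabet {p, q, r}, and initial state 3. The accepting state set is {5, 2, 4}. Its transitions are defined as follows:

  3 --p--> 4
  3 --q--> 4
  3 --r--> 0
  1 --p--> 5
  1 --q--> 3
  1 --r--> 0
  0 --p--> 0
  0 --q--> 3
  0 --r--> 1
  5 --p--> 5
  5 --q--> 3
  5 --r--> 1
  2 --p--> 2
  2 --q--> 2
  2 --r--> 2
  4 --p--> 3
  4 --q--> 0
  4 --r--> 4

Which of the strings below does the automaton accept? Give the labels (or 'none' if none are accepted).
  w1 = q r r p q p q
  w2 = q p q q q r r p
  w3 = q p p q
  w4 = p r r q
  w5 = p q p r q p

w1: 3 → 4 → 4 → 4 → 3 → 4 → 3 → 4  → end 4, accepted
w2: 3 → 4 → 3 → 4 → 0 → 3 → 0 → 1 → 5  → end 5, accepted
w3: 3 → 4 → 3 → 4 → 0  → end 0, rejected
w4: 3 → 4 → 4 → 4 → 0  → end 0, rejected
w5: 3 → 4 → 0 → 0 → 1 → 3 → 4  → end 4, accepted

w1, w2, w5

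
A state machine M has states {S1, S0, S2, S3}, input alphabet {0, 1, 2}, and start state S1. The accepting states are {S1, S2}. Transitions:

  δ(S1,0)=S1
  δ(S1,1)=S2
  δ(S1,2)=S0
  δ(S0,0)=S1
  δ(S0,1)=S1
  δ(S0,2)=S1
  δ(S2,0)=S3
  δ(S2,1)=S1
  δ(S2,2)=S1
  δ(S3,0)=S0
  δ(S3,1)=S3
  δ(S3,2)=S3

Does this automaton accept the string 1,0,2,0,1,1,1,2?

No

start at S1
read '1': S1 → S2
read '0': S2 → S3
read '2': S3 → S3
read '0': S3 → S0
read '1': S0 → S1
read '1': S1 → S2
read '1': S2 → S1
read '2': S1 → S0
End state S0 is not accepting.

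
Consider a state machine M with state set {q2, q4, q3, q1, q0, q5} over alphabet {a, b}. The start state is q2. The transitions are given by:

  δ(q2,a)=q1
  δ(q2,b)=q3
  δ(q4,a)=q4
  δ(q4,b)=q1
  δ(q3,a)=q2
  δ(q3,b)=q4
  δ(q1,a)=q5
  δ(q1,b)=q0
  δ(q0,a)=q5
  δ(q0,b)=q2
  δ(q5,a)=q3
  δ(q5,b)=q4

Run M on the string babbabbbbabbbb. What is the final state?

q2 → q3 → q2 → q3 → q4 → q4 → q1 → q0 → q2 → q3 → q2 → q3 → q4 → q1 → q0

q0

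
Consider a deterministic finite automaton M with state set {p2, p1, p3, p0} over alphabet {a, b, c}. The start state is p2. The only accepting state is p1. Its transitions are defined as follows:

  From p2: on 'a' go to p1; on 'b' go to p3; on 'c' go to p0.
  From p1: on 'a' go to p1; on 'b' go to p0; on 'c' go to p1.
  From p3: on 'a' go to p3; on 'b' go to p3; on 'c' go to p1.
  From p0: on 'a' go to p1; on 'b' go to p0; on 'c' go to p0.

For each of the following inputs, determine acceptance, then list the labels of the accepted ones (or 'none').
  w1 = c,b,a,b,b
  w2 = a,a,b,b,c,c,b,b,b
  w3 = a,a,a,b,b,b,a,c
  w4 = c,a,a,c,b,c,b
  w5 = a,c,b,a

w1: p2 → p0 → p0 → p1 → p0 → p0  → end p0, rejected
w2: p2 → p1 → p1 → p0 → p0 → p0 → p0 → p0 → p0 → p0  → end p0, rejected
w3: p2 → p1 → p1 → p1 → p0 → p0 → p0 → p1 → p1  → end p1, accepted
w4: p2 → p0 → p1 → p1 → p1 → p0 → p0 → p0  → end p0, rejected
w5: p2 → p1 → p1 → p0 → p1  → end p1, accepted

w3, w5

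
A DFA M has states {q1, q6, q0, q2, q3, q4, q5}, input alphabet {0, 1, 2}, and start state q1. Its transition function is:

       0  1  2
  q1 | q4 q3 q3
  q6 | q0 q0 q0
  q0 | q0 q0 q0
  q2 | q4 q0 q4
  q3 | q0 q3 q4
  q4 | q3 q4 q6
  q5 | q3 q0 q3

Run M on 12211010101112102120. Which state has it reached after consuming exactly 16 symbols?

start at q1
read '1': q1 → q3
read '2': q3 → q4
read '2': q4 → q6
read '1': q6 → q0
read '1': q0 → q0
read '0': q0 → q0
read '1': q0 → q0
read '0': q0 → q0
read '1': q0 → q0
read '0': q0 → q0
read '1': q0 → q0
read '1': q0 → q0
read '1': q0 → q0
read '2': q0 → q0
read '1': q0 → q0
read '0': q0 → q0
After 16 symbols: q0.

q0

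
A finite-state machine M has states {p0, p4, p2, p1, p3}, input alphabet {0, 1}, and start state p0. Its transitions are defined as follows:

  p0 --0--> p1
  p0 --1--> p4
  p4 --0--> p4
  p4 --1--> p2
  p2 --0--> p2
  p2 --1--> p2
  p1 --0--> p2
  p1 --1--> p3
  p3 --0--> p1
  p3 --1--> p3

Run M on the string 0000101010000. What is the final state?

p2

start at p0
read '0': p0 → p1
read '0': p1 → p2
read '0': p2 → p2
read '0': p2 → p2
read '1': p2 → p2
read '0': p2 → p2
read '1': p2 → p2
read '0': p2 → p2
read '1': p2 → p2
read '0': p2 → p2
read '0': p2 → p2
read '0': p2 → p2
read '0': p2 → p2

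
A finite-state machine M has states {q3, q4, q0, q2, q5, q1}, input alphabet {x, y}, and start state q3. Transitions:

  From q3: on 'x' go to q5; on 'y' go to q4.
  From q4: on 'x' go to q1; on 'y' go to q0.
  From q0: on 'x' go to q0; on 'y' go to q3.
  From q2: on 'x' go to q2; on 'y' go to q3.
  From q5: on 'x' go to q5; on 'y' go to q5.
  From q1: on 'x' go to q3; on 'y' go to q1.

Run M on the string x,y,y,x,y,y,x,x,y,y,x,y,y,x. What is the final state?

q5

Trace: q3 -x-> q5 -y-> q5 -y-> q5 -x-> q5 -y-> q5 -y-> q5 -x-> q5 -x-> q5 -y-> q5 -y-> q5 -x-> q5 -y-> q5 -y-> q5 -x-> q5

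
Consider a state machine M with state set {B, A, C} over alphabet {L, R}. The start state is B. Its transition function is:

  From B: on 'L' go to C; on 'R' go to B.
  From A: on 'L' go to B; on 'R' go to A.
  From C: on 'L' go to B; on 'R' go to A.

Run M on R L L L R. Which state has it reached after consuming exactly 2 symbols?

B → B → C
After 2 symbols: C.

C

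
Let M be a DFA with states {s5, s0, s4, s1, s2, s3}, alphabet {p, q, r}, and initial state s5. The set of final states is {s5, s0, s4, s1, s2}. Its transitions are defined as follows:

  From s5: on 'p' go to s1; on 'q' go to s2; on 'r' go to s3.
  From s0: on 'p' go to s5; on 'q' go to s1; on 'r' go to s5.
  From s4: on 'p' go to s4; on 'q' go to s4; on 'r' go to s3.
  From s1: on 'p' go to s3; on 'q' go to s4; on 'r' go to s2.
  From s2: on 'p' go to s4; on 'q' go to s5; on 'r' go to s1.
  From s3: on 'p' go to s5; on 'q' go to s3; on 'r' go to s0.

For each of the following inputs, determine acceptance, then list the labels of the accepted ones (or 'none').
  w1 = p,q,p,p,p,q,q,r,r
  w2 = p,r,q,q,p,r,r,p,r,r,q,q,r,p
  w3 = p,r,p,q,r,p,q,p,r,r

w1: s5 → s1 → s4 → s4 → s4 → s4 → s4 → s4 → s3 → s0  → end s0, accepted
w2: s5 → s1 → s2 → s5 → s2 → s4 → s3 → s0 → s5 → s3 → s0 → s1 → s4 → s3 → s5  → end s5, accepted
w3: s5 → s1 → s2 → s4 → s4 → s3 → s5 → s2 → s4 → s3 → s0  → end s0, accepted

w1, w2, w3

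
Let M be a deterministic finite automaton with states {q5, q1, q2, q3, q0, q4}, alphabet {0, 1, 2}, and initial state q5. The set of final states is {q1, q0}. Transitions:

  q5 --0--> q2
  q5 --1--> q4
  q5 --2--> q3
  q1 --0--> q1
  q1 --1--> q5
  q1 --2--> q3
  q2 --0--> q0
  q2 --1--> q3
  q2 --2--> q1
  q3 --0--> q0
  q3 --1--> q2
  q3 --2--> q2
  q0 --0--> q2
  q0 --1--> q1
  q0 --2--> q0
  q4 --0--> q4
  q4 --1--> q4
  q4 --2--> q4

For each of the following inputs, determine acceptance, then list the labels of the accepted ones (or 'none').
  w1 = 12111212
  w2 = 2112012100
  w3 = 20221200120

w3

w1:
  start at q5
  read '1': q5 → q4
  read '2': q4 → q4
  read '1': q4 → q4
  read '1': q4 → q4
  read '1': q4 → q4
  read '2': q4 → q4
  read '1': q4 → q4
  read '2': q4 → q4
  end q4, rejected
w2:
  start at q5
  read '2': q5 → q3
  read '1': q3 → q2
  read '1': q2 → q3
  read '2': q3 → q2
  read '0': q2 → q0
  read '1': q0 → q1
  read '2': q1 → q3
  read '1': q3 → q2
  read '0': q2 → q0
  read '0': q0 → q2
  end q2, rejected
w3:
  start at q5
  read '2': q5 → q3
  read '0': q3 → q0
  read '2': q0 → q0
  read '2': q0 → q0
  read '1': q0 → q1
  read '2': q1 → q3
  read '0': q3 → q0
  read '0': q0 → q2
  read '1': q2 → q3
  read '2': q3 → q2
  read '0': q2 → q0
  end q0, accepted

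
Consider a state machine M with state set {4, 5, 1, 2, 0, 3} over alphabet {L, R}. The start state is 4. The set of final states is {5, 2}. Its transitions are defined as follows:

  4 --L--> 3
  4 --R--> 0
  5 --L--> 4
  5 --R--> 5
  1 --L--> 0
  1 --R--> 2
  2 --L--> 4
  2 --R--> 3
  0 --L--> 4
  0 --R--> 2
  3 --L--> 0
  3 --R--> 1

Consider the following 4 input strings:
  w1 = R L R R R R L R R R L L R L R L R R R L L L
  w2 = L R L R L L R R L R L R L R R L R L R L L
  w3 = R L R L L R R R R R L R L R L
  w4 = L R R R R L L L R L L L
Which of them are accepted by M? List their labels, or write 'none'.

w1: 4 → 0 → 4 → 0 → 2 → 3 → 1 → 0 → 2 → 3 → 1 → 0 → 4 → 0 → 4 → 0 → 4 → 0 → 2 → 3 → 0 → 4 → 3  → end 3, rejected
w2: 4 → 3 → 1 → 0 → 2 → 4 → 3 → 1 → 2 → 4 → 0 → 4 → 0 → 4 → 0 → 2 → 4 → 0 → 4 → 0 → 4 → 3  → end 3, rejected
w3: 4 → 0 → 4 → 0 → 4 → 3 → 1 → 2 → 3 → 1 → 2 → 4 → 0 → 4 → 0 → 4  → end 4, rejected
w4: 4 → 3 → 1 → 2 → 3 → 1 → 0 → 4 → 3 → 1 → 0 → 4 → 3  → end 3, rejected

none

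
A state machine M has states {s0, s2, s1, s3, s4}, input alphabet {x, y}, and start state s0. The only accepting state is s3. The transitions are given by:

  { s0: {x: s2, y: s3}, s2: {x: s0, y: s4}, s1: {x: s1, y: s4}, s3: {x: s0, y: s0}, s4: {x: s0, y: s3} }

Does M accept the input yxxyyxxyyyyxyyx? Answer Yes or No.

s0 → s3 → s0 → s2 → s4 → s3 → s0 → s2 → s4 → s3 → s0 → s3 → s0 → s3 → s0 → s2
End state s2 is not accepting.

No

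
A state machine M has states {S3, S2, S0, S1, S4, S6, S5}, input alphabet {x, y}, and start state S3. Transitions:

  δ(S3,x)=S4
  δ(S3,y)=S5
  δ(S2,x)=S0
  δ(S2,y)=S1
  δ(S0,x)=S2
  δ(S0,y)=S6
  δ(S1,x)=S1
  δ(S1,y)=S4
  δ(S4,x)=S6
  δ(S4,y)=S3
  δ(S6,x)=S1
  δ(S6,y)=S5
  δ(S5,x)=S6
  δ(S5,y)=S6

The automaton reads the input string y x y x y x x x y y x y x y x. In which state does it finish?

S4

start at S3
read 'y': S3 → S5
read 'x': S5 → S6
read 'y': S6 → S5
read 'x': S5 → S6
read 'y': S6 → S5
read 'x': S5 → S6
read 'x': S6 → S1
read 'x': S1 → S1
read 'y': S1 → S4
read 'y': S4 → S3
read 'x': S3 → S4
read 'y': S4 → S3
read 'x': S3 → S4
read 'y': S4 → S3
read 'x': S3 → S4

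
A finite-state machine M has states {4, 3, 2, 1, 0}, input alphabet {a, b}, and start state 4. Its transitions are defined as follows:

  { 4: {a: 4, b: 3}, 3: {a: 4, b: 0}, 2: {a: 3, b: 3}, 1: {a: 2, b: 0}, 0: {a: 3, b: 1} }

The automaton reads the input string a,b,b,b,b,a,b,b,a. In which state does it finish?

2

start at 4
read 'a': 4 → 4
read 'b': 4 → 3
read 'b': 3 → 0
read 'b': 0 → 1
read 'b': 1 → 0
read 'a': 0 → 3
read 'b': 3 → 0
read 'b': 0 → 1
read 'a': 1 → 2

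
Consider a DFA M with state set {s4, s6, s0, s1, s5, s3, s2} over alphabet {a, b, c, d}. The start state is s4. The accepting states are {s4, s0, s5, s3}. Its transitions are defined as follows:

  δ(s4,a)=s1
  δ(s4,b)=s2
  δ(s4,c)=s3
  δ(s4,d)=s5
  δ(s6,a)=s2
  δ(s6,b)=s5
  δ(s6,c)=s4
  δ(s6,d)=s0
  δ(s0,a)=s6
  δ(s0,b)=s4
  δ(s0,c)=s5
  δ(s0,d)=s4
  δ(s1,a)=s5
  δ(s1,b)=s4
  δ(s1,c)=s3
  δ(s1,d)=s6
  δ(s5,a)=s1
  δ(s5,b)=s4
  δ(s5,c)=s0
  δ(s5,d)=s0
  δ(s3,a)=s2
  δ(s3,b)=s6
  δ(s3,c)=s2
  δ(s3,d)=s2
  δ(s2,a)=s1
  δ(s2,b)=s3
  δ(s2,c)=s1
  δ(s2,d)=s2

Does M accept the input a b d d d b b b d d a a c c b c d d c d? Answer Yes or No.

s4 → s1 → s4 → s5 → s0 → s4 → s2 → s3 → s6 → s0 → s4 → s1 → s5 → s0 → s5 → s4 → s3 → s2 → s2 → s1 → s6
End state s6 is not accepting.

No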